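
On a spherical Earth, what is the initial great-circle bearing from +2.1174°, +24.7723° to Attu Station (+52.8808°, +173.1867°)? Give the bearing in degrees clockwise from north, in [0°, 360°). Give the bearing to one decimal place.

Δλ = 173.1867 − 24.7723 = 148.4144°.
θ = atan2( sin Δλ · cos φ₂ , cos φ₁ · sin φ₂ − sin φ₁ · cos φ₂ · cos Δλ )
  = atan2(0.31608, 0.81583) = 21.178° → normalised to [0°, 360°): 21.178°.

21.2°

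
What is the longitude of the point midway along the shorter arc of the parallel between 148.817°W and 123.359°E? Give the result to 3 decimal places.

167.271°E

Signed shortest Δλ from -148.817° to +123.359° is -87.824°.
Midpoint longitude = -148.817° + (-87.824°)/2 = -148.817° − 43.912° = -192.729°.
Normalise into (−180°, 180°]: +167.271°.
(The naïve average (-148.817 + +123.359)/2 = -12.729° is on the wrong side of the globe.)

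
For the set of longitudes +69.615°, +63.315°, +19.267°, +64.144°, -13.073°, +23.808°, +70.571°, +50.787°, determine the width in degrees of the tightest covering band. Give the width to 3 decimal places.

Sort the longitudes: -13.073°, +19.267°, +23.808°, +50.787°, +63.315°, +64.144°, +69.615°, +70.571°.
Eastward gaps between consecutive values (wrapping around): 32.340°, 4.541°, 26.979°, 12.528°, 0.829°, 5.471°, 0.956°, 276.356°.
Largest gap = 276.356° ⇒ minimal covering band is its complement: 360° − 276.356° = 83.644°.
Band runs from -13.073° eastward to +70.571°.

83.644°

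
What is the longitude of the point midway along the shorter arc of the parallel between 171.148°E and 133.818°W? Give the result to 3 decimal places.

161.335°W

Signed shortest Δλ from +171.148° to -133.818° is +55.034°.
Midpoint longitude = +171.148° + (+55.034°)/2 = +171.148° + 27.517° = +198.665°.
Normalise into (−180°, 180°]: -161.335°.
(The naïve average (+171.148 + -133.818)/2 = 18.665° is on the wrong side of the globe.)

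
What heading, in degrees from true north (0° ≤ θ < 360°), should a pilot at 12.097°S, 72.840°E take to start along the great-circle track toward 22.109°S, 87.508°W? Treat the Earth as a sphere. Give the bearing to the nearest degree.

209°

Δλ = -87.508 − 72.840 = -160.348°.
θ = atan2( sin Δλ · cos φ₂ , cos φ₁ · sin φ₂ − sin φ₁ · cos φ₂ · cos Δλ )
  = atan2(-0.31158, -0.55086) = -150.507° → normalised to [0°, 360°): 209.493°.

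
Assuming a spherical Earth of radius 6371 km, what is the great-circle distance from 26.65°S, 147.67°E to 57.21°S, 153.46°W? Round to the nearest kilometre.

5687 km

Δλ = -153.46 − 147.67 = -301.13°; wrapped into (−180°, 180°]: 58.87°.
Δφ = -57.21 − -26.65 = -30.56°.
a = sin²(Δφ/2) + cos φ₁ · cos φ₂ · sin²(Δλ/2) = 0.186349.
c = 2·atan2(√a, √(1−a)) = 0.89271 rad → d = 6371·c ≈ 5687.46 km.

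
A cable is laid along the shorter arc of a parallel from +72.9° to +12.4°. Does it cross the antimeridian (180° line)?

Signed shortest Δλ = ((12.4 − 72.9 + 180) mod 360) − 180 = -60.5°.
Going west by 60.5° from +72.9° reaches +12.4° without touching 180°.

No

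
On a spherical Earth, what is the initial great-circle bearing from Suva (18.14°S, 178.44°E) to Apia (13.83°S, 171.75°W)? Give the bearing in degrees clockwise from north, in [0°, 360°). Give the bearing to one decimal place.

66.9°

Δλ = -171.75 − 178.44 = -350.19°; wrapped into (−180°, 180°]: 9.81°.
θ = atan2( sin Δλ · cos φ₂ , cos φ₁ · sin φ₂ − sin φ₁ · cos φ₂ · cos Δλ )
  = atan2(0.16544, 0.07073) = 66.852° → normalised to [0°, 360°): 66.852°.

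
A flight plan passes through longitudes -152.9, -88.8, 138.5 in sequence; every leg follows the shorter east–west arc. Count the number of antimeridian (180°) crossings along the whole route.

1

Leg 1: -152.9° → -88.8°, shortest Δλ = 64.1° (east) — does not cross 180°.
Leg 2: -88.8° → +138.5°, shortest Δλ = -132.7° (west) — crosses 180°.
Total crossings: 1.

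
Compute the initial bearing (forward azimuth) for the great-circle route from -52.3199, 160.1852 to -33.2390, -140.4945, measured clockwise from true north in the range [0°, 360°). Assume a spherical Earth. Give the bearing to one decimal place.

89.8°

Δλ = -140.4945 − 160.1852 = -300.6797°; wrapped into (−180°, 180°]: 59.3203°.
θ = atan2( sin Δλ · cos φ₂ , cos φ₁ · sin φ₂ − sin φ₁ · cos φ₂ · cos Δλ )
  = atan2(0.71932, 0.00270) = 89.785° → normalised to [0°, 360°): 89.785°.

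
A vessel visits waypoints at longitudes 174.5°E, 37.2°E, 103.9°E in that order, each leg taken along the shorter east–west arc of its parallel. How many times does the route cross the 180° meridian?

Leg 1: +174.5° → +37.2°, shortest Δλ = -137.3° (west) — does not cross 180°.
Leg 2: +37.2° → +103.9°, shortest Δλ = 66.7° (east) — does not cross 180°.
Total crossings: 0.

0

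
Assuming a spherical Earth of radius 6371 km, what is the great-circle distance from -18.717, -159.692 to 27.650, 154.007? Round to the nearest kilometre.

7171 km

Δλ = 154.007 − -159.692 = 313.699°; wrapped into (−180°, 180°]: -46.301°.
Δφ = 27.650 − -18.717 = 46.367°.
a = sin²(Δφ/2) + cos φ₁ · cos φ₂ · sin²(Δλ/2) = 0.284655.
c = 2·atan2(√a, √(1−a)) = 1.12554 rad → d = 6371·c ≈ 7170.81 km.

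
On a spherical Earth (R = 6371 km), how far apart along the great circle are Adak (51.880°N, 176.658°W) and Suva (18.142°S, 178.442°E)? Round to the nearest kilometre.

Δλ = 178.442 − -176.658 = 355.100°; wrapped into (−180°, 180°]: -4.900°.
Δφ = -18.142 − 51.880 = -70.022°.
a = sin²(Δφ/2) + cos φ₁ · cos φ₂ · sin²(Δλ/2) = 0.330242.
c = 2·atan2(√a, √(1−a)) = 1.22439 rad → d = 6371·c ≈ 7800.62 km.

7801 km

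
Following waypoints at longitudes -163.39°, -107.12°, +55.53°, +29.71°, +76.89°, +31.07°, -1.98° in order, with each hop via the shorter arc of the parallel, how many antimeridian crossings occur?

0

Leg 1: -163.39° → -107.12°, shortest Δλ = 56.27° (east) — does not cross 180°.
Leg 2: -107.12° → +55.53°, shortest Δλ = 162.65° (east) — does not cross 180°.
Leg 3: +55.53° → +29.71°, shortest Δλ = -25.82° (west) — does not cross 180°.
Leg 4: +29.71° → +76.89°, shortest Δλ = 47.18° (east) — does not cross 180°.
Leg 5: +76.89° → +31.07°, shortest Δλ = -45.82° (west) — does not cross 180°.
Leg 6: +31.07° → -1.98°, shortest Δλ = -33.05° (west) — does not cross 180°.
Total crossings: 0.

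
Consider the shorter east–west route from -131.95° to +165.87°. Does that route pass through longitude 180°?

Yes

Naïve |165.87 − -131.95| = 297.82° > 180°, so the shorter arc goes the other way round — across 180°.
Signed shortest Δλ = ((165.87 − -131.95 + 180) mod 360) − 180 = -62.18°.
Going west by 62.18° from -131.95° passes through 180° before reaching +165.87°.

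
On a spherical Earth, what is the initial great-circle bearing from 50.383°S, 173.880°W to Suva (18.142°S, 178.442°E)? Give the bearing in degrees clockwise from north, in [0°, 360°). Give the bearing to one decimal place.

346.5°

Δλ = 178.442 − -173.880 = 352.322°; wrapped into (−180°, 180°]: -7.678°.
θ = atan2( sin Δλ · cos φ₂ , cos φ₁ · sin φ₂ − sin φ₁ · cos φ₂ · cos Δλ )
  = atan2(-0.12696, 0.52692) = -13.547° → normalised to [0°, 360°): 346.453°.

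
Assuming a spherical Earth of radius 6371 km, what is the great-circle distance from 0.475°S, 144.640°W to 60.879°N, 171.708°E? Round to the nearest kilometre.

Δλ = 171.708 − -144.640 = 316.348°; wrapped into (−180°, 180°]: -43.652°.
Δφ = 60.879 − -0.475 = 61.354°.
a = sin²(Δφ/2) + cos φ₁ · cos φ₂ · sin²(Δλ/2) = 0.327568.
c = 2·atan2(√a, √(1−a)) = 1.21870 rad → d = 6371·c ≈ 7764.36 km.

7764 km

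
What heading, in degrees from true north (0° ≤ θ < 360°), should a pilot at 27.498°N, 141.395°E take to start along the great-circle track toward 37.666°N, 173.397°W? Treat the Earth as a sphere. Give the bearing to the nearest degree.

63°

Δλ = -173.397 − 141.395 = -314.792°; wrapped into (−180°, 180°]: 45.208°.
θ = atan2( sin Δλ · cos φ₂ , cos φ₁ · sin φ₂ − sin φ₁ · cos φ₂ · cos Δλ )
  = atan2(0.56176, 0.28452) = 63.139° → normalised to [0°, 360°): 63.139°.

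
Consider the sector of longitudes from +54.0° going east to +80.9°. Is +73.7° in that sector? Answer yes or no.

Band width going east from +54.0° to +80.9°: ((80.9 − 54.0) mod 360) = 26.9°.
Offset of +73.7° east of the west edge: ((73.7 − 54.0) mod 360) = 19.7°.
19.7° ≤ 26.9° ⇒ inside.

Yes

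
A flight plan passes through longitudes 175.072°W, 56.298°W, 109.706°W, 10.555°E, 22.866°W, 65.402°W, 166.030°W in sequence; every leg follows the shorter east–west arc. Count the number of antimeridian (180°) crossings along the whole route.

0

Leg 1: -175.072° → -56.298°, shortest Δλ = 118.774° (east) — does not cross 180°.
Leg 2: -56.298° → -109.706°, shortest Δλ = -53.408° (west) — does not cross 180°.
Leg 3: -109.706° → +10.555°, shortest Δλ = 120.261° (east) — does not cross 180°.
Leg 4: +10.555° → -22.866°, shortest Δλ = -33.421° (west) — does not cross 180°.
Leg 5: -22.866° → -65.402°, shortest Δλ = -42.536° (west) — does not cross 180°.
Leg 6: -65.402° → -166.030°, shortest Δλ = -100.628° (west) — does not cross 180°.
Total crossings: 0.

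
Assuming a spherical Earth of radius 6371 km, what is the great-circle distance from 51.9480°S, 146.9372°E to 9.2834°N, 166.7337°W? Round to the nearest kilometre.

8113 km

Δλ = -166.7337 − 146.9372 = -313.6709°; wrapped into (−180°, 180°]: 46.3291°.
Δφ = 9.2834 − -51.9480 = 61.2314°.
a = sin²(Δφ/2) + cos φ₁ · cos φ₂ · sin²(Δλ/2) = 0.353494.
c = 2·atan2(√a, √(1−a)) = 1.27342 rad → d = 6371·c ≈ 8112.96 km.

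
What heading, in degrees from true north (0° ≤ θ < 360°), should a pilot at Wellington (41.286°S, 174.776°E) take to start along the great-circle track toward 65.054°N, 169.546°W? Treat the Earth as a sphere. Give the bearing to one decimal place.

Δλ = -169.546 − 174.776 = -344.322°; wrapped into (−180°, 180°]: 15.678°.
θ = atan2( sin Δλ · cos φ₂ , cos φ₁ · sin φ₂ − sin φ₁ · cos φ₂ · cos Δλ )
  = atan2(0.11397, 0.94926) = 6.847° → normalised to [0°, 360°): 6.847°.

6.8°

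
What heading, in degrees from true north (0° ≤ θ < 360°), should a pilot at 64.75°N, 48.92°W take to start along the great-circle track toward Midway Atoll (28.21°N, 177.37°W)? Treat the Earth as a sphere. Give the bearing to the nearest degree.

315°

Δλ = -177.37 − -48.92 = -128.45°.
θ = atan2( sin Δλ · cos φ₂ , cos φ₁ · sin φ₂ − sin φ₁ · cos φ₂ · cos Δλ )
  = atan2(-0.69013, 0.69726) = -44.706° → normalised to [0°, 360°): 315.294°.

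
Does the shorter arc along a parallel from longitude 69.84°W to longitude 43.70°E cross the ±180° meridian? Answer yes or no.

No

Signed shortest Δλ = ((43.70 − -69.84 + 180) mod 360) − 180 = 113.54°.
Going east by 113.54° from -69.84° reaches +43.70° without touching 180°.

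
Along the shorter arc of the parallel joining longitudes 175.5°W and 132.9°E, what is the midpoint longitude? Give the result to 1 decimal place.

Signed shortest Δλ from -175.5° to +132.9° is -51.6°.
Midpoint longitude = -175.5° + (-51.6°)/2 = -175.5° − 25.8° = -201.3°.
Normalise into (−180°, 180°]: +158.7°.
(The naïve average (-175.5 + +132.9)/2 = -21.3° is on the wrong side of the globe.)

158.7°E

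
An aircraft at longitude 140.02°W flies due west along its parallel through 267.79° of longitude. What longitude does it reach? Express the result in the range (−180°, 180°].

47.81°W

Start at -140.02°; shift −267.79° → -407.81°.
-407.81° lies outside (−180°, 180°]; add 360° → -47.81°.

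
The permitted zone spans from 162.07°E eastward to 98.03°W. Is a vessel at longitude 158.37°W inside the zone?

Band width going east from +162.07° to -98.03°: ((-98.03 − 162.07) mod 360) = 99.90°.
Offset of -158.37° east of the west edge: ((-158.37 − 162.07) mod 360) = 39.56°.
39.56° ≤ 99.90° ⇒ inside.

Yes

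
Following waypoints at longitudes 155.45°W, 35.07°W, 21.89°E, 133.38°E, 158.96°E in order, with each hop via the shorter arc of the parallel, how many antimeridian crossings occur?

0

Leg 1: -155.45° → -35.07°, shortest Δλ = 120.38° (east) — does not cross 180°.
Leg 2: -35.07° → +21.89°, shortest Δλ = 56.96° (east) — does not cross 180°.
Leg 3: +21.89° → +133.38°, shortest Δλ = 111.49° (east) — does not cross 180°.
Leg 4: +133.38° → +158.96°, shortest Δλ = 25.58° (east) — does not cross 180°.
Total crossings: 0.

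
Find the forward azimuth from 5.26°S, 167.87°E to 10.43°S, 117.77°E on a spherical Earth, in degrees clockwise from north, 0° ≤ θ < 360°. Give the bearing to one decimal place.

Δλ = 117.77 − 167.87 = -50.10°.
θ = atan2( sin Δλ · cos φ₂ , cos φ₁ · sin φ₂ − sin φ₁ · cos φ₂ · cos Δλ )
  = atan2(-0.75449, -0.12244) = -99.218° → normalised to [0°, 360°): 260.782°.

260.8°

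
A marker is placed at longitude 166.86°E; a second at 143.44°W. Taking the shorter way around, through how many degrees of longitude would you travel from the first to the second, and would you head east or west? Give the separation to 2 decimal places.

49.70° east

Raw difference: -143.44 − 166.86 = -310.3°.
Normalise into (−180°, 180°]: -310.3° + 360° = 49.7°.
Positive ⇒ the second point lies to the east; separation 49.70°.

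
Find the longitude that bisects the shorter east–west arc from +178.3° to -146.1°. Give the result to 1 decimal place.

Signed shortest Δλ from +178.3° to -146.1° is +35.6°.
Midpoint longitude = +178.3° + (+35.6°)/2 = +178.3° + 17.8° = +196.1°.
Normalise into (−180°, 180°]: -163.9°.
(The naïve average (+178.3 + -146.1)/2 = 16.1° is on the wrong side of the globe.)

-163.9°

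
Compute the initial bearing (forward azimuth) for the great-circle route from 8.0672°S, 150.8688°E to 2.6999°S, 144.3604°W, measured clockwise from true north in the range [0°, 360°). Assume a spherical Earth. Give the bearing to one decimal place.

Δλ = -144.3604 − 150.8688 = -295.2292°; wrapped into (−180°, 180°]: 64.7708°.
θ = atan2( sin Δλ · cos φ₂ , cos φ₁ · sin φ₂ − sin φ₁ · cos φ₂ · cos Δλ )
  = atan2(0.90361, 0.01311) = 89.169° → normalised to [0°, 360°): 89.169°.

89.2°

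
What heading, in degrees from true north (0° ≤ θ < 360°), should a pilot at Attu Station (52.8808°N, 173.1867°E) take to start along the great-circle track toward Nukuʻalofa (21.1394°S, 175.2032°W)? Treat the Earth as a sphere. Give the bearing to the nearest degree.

169°

Δλ = -175.2032 − 173.1867 = -348.3899°; wrapped into (−180°, 180°]: 11.6101°.
θ = atan2( sin Δλ · cos φ₂ , cos φ₁ · sin φ₂ − sin φ₁ · cos φ₂ · cos Δλ )
  = atan2(0.18771, -0.94614) = 168.779° → normalised to [0°, 360°): 168.779°.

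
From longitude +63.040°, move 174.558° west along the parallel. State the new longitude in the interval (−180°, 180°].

Start at +63.040°; shift −174.558° → -111.518°.
-111.518° already lies in (−180°, 180°].

-111.518°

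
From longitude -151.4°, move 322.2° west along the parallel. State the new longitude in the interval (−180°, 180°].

Start at -151.4°; shift −322.2° → -473.6°.
-473.6° lies outside (−180°, 180°]; add 360° → -113.6°.

-113.6°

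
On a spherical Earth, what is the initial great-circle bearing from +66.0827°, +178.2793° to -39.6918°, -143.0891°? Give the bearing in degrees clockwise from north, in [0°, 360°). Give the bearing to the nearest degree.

Δλ = -143.0891 − 178.2793 = -321.3684°; wrapped into (−180°, 180°]: 38.6316°.
θ = atan2( sin Δλ · cos φ₂ , cos φ₁ · sin φ₂ − sin φ₁ · cos φ₂ · cos Δλ )
  = atan2(0.48040, -0.80841) = 149.279° → normalised to [0°, 360°): 149.279°.

149°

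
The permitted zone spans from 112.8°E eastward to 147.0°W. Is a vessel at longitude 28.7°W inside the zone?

Band width going east from +112.8° to -147.0°: ((-147.0 − 112.8) mod 360) = 100.2°.
Offset of -28.7° east of the west edge: ((-28.7 − 112.8) mod 360) = 218.5°.
218.5° > 100.2° ⇒ outside.

No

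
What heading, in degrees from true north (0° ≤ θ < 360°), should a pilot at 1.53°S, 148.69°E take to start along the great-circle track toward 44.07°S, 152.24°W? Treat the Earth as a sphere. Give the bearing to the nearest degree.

138°

Δλ = -152.24 − 148.69 = -300.93°; wrapped into (−180°, 180°]: 59.07°.
θ = atan2( sin Δλ · cos φ₂ , cos φ₁ · sin φ₂ − sin φ₁ · cos φ₂ · cos Δλ )
  = atan2(0.61632, -0.68543) = 138.039° → normalised to [0°, 360°): 138.039°.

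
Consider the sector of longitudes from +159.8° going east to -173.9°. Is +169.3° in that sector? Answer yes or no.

Band width going east from +159.8° to -173.9°: ((-173.9 − 159.8) mod 360) = 26.3°.
Offset of +169.3° east of the west edge: ((169.3 − 159.8) mod 360) = 9.5°.
9.5° ≤ 26.3° ⇒ inside.

Yes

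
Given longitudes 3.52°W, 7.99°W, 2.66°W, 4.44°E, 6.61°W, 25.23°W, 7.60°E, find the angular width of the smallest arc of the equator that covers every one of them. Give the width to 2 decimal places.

32.83°

Sort the longitudes: -25.23°, -7.99°, -6.61°, -3.52°, -2.66°, +4.44°, +7.60°.
Eastward gaps between consecutive values (wrapping around): 17.24°, 1.38°, 3.09°, 0.86°, 7.10°, 3.16°, 327.17°.
Largest gap = 327.17° ⇒ minimal covering band is its complement: 360° − 327.17° = 32.83°.
Band runs from -25.23° eastward to +7.60°.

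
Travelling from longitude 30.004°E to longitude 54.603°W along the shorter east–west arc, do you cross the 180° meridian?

No

Signed shortest Δλ = ((-54.603 − 30.004 + 180) mod 360) − 180 = -84.607°.
Going west by 84.607° from +30.004° reaches -54.603° without touching 180°.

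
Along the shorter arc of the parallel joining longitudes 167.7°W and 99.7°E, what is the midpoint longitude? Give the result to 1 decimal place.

Signed shortest Δλ from -167.7° to +99.7° is -92.6°.
Midpoint longitude = -167.7° + (-92.6°)/2 = -167.7° − 46.3° = -214.0°.
Normalise into (−180°, 180°]: +146.0°.
(The naïve average (-167.7 + +99.7)/2 = -34.0° is on the wrong side of the globe.)

146.0°E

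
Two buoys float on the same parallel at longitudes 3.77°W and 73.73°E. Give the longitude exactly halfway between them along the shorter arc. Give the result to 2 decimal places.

Signed shortest Δλ from -3.77° to +73.73° is +77.50°.
Midpoint longitude = -3.77° + (+77.50°)/2 = -3.77° + 38.75° = +34.98°.

34.98°E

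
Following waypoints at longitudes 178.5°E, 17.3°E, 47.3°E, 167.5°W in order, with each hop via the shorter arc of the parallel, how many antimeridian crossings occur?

1

Leg 1: +178.5° → +17.3°, shortest Δλ = -161.2° (west) — does not cross 180°.
Leg 2: +17.3° → +47.3°, shortest Δλ = 30.0° (east) — does not cross 180°.
Leg 3: +47.3° → -167.5°, shortest Δλ = 145.2° (east) — crosses 180°.
Total crossings: 1.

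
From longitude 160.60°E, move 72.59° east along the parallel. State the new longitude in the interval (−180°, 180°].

126.81°W

Start at +160.60°; shift +72.59° → +233.19°.
+233.19° lies outside (−180°, 180°]; subtract 360° → -126.81°.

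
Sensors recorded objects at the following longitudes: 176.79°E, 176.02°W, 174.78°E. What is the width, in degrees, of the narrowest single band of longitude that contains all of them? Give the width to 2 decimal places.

9.20°

Sort the longitudes: -176.02°, +174.78°, +176.79°.
Eastward gaps between consecutive values (wrapping around): 350.80°, 2.01°, 7.19°.
Largest gap = 350.80° ⇒ minimal covering band is its complement: 360° − 350.80° = 9.20°.
Band runs from +174.78° eastward to -176.02°, crossing the antimeridian.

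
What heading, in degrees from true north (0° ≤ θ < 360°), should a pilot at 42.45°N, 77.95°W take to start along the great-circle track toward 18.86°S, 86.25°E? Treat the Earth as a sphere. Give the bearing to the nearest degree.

34°

Δλ = 86.25 − -77.95 = 164.20°.
θ = atan2( sin Δλ · cos φ₂ , cos φ₁ · sin φ₂ − sin φ₁ · cos φ₂ · cos Δλ )
  = atan2(0.25766, 0.37606) = 34.418° → normalised to [0°, 360°): 34.418°.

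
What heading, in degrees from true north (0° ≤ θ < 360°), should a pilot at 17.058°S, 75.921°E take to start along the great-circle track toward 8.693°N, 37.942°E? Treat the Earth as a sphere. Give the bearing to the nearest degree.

302°

Δλ = 37.942 − 75.921 = -37.979°.
θ = atan2( sin Δλ · cos φ₂ , cos φ₁ · sin φ₂ − sin φ₁ · cos φ₂ · cos Δλ )
  = atan2(-0.60830, 0.37306) = -58.480° → normalised to [0°, 360°): 301.520°.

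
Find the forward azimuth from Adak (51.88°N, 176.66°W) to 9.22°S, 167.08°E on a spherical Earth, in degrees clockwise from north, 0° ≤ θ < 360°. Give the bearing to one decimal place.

Δλ = 167.08 − -176.66 = 343.74°; wrapped into (−180°, 180°]: -16.26°.
θ = atan2( sin Δλ · cos φ₂ , cos φ₁ · sin φ₂ − sin φ₁ · cos φ₂ · cos Δλ )
  = atan2(-0.27638, -0.84440) = -161.876° → normalised to [0°, 360°): 198.124°.

198.1°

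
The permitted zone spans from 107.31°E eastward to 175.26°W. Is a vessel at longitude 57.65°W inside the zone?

Band width going east from +107.31° to -175.26°: ((-175.26 − 107.31) mod 360) = 77.43°.
Offset of -57.65° east of the west edge: ((-57.65 − 107.31) mod 360) = 195.04°.
195.04° > 77.43° ⇒ outside.

No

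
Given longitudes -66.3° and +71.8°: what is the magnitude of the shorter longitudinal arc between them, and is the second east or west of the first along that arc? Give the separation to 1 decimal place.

138.1° east

Raw difference: 71.8 − -66.3 = 138.1°.
Normalise into (−180°, 180°]: 138.1° stays 138.1°.
Positive ⇒ the second point lies to the east; separation 138.1°.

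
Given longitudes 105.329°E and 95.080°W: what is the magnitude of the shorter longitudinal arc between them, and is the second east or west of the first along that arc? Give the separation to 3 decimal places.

Raw difference: -95.080 − 105.329 = -200.409°.
Normalise into (−180°, 180°]: -200.409° + 360° = 159.591°.
Positive ⇒ the second point lies to the east; separation 159.591°.

159.591° east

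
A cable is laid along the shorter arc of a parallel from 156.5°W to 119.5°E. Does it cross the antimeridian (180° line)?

Yes

Naïve |119.5 − -156.5| = 276.0° > 180°, so the shorter arc goes the other way round — across 180°.
Signed shortest Δλ = ((119.5 − -156.5 + 180) mod 360) − 180 = -84.0°.
Going west by 84.0° from -156.5° passes through 180° before reaching +119.5°.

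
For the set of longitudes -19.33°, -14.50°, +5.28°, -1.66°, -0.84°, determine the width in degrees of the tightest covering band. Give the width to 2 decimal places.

24.61°

Sort the longitudes: -19.33°, -14.50°, -1.66°, -0.84°, +5.28°.
Eastward gaps between consecutive values (wrapping around): 4.83°, 12.84°, 0.82°, 6.12°, 335.39°.
Largest gap = 335.39° ⇒ minimal covering band is its complement: 360° − 335.39° = 24.61°.
Band runs from -19.33° eastward to +5.28°.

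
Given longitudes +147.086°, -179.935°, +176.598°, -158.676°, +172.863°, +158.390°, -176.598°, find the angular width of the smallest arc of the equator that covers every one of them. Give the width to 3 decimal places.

Sort the longitudes: -179.935°, -176.598°, -158.676°, +147.086°, +158.390°, +172.863°, +176.598°.
Eastward gaps between consecutive values (wrapping around): 3.337°, 17.922°, 305.762°, 11.304°, 14.473°, 3.735°, 3.467°.
Largest gap = 305.762° ⇒ minimal covering band is its complement: 360° − 305.762° = 54.238°.
Band runs from +147.086° eastward to -158.676°, crossing the antimeridian.

54.238°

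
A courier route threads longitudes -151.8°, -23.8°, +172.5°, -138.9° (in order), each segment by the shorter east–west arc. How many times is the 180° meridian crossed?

2

Leg 1: -151.8° → -23.8°, shortest Δλ = 128.0° (east) — does not cross 180°.
Leg 2: -23.8° → +172.5°, shortest Δλ = -163.7° (west) — crosses 180°.
Leg 3: +172.5° → -138.9°, shortest Δλ = 48.6° (east) — crosses 180°.
Total crossings: 2.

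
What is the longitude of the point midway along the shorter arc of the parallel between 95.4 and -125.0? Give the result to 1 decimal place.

+165.2°

Signed shortest Δλ from +95.4° to -125.0° is +139.6°.
Midpoint longitude = +95.4° + (+139.6°)/2 = +95.4° + 69.8° = +165.2°.
(The naïve average (+95.4 + -125.0)/2 = -14.8° is on the wrong side of the globe.)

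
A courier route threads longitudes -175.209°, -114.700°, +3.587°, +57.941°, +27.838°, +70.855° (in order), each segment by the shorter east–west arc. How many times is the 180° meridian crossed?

Leg 1: -175.209° → -114.700°, shortest Δλ = 60.509° (east) — does not cross 180°.
Leg 2: -114.700° → +3.587°, shortest Δλ = 118.287° (east) — does not cross 180°.
Leg 3: +3.587° → +57.941°, shortest Δλ = 54.354° (east) — does not cross 180°.
Leg 4: +57.941° → +27.838°, shortest Δλ = -30.103° (west) — does not cross 180°.
Leg 5: +27.838° → +70.855°, shortest Δλ = 43.017° (east) — does not cross 180°.
Total crossings: 0.

0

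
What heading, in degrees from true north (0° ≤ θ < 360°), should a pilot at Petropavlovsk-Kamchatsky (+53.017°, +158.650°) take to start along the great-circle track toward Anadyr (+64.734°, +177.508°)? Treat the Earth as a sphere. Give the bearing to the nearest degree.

Δλ = 177.508 − 158.650 = 18.858°.
θ = atan2( sin Δλ · cos φ₂ , cos φ₁ · sin φ₂ − sin φ₁ · cos φ₂ · cos Δλ )
  = atan2(0.13796, 0.22138) = 31.930° → normalised to [0°, 360°): 31.930°.

32°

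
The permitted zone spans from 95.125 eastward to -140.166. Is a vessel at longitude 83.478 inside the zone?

Band width going east from +95.125° to -140.166°: ((-140.166 − 95.125) mod 360) = 124.709°.
Offset of +83.478° east of the west edge: ((83.478 − 95.125) mod 360) = 348.353°.
348.353° > 124.709° ⇒ outside.

No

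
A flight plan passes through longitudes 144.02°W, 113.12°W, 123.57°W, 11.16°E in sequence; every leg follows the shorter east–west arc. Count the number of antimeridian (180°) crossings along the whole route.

0

Leg 1: -144.02° → -113.12°, shortest Δλ = 30.9° (east) — does not cross 180°.
Leg 2: -113.12° → -123.57°, shortest Δλ = -10.45° (west) — does not cross 180°.
Leg 3: -123.57° → +11.16°, shortest Δλ = 134.73° (east) — does not cross 180°.
Total crossings: 0.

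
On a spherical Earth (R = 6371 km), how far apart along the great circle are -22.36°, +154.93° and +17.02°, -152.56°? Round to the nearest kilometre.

Δλ = -152.56 − 154.93 = -307.49°; wrapped into (−180°, 180°]: 52.51°.
Δφ = 17.02 − -22.36 = 39.38°.
a = sin²(Δφ/2) + cos φ₁ · cos φ₂ · sin²(Δλ/2) = 0.286571.
c = 2·atan2(√a, √(1−a)) = 1.12978 rad → d = 6371·c ≈ 7197.84 km.

7198 km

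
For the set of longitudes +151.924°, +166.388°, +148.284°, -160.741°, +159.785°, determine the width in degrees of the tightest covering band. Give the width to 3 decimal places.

50.975°

Sort the longitudes: -160.741°, +148.284°, +151.924°, +159.785°, +166.388°.
Eastward gaps between consecutive values (wrapping around): 309.025°, 3.640°, 7.861°, 6.603°, 32.871°.
Largest gap = 309.025° ⇒ minimal covering band is its complement: 360° − 309.025° = 50.975°.
Band runs from +148.284° eastward to -160.741°, crossing the antimeridian.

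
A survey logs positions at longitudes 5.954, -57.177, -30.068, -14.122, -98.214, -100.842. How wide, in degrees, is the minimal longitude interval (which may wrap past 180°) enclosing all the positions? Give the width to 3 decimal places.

Sort the longitudes: -100.842°, -98.214°, -57.177°, -30.068°, -14.122°, +5.954°.
Eastward gaps between consecutive values (wrapping around): 2.628°, 41.037°, 27.109°, 15.946°, 20.076°, 253.204°.
Largest gap = 253.204° ⇒ minimal covering band is its complement: 360° − 253.204° = 106.796°.
Band runs from -100.842° eastward to +5.954°.

106.796°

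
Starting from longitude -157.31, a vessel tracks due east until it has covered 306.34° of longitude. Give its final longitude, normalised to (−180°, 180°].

+149.03°

Start at -157.31°; shift +306.34° → +149.03°.
+149.03° already lies in (−180°, 180°].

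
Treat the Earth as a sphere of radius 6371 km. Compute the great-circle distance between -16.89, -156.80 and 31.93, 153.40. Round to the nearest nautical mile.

4098 nmi

Δλ = 153.40 − -156.80 = 310.20°; wrapped into (−180°, 180°]: -49.80°.
Δφ = 31.93 − -16.89 = 48.82°.
a = sin²(Δφ/2) + cos φ₁ · cos φ₂ · sin²(Δλ/2) = 0.314746.
c = 2·atan2(√a, √(1−a)) = 1.19124 rad → d = 6371·c ≈ 7589.39 km ≈ 4097.94 nmi.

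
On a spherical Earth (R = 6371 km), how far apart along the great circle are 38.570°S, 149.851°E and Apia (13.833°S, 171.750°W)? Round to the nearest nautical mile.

Δλ = -171.750 − 149.851 = -321.601°; wrapped into (−180°, 180°]: 38.399°.
Δφ = -13.833 − -38.570 = 24.737°.
a = sin²(Δφ/2) + cos φ₁ · cos φ₂ · sin²(Δλ/2) = 0.127984.
c = 2·atan2(√a, √(1−a)) = 0.73171 rad → d = 6371·c ≈ 4661.73 km ≈ 2517.13 nmi.

2517 nmi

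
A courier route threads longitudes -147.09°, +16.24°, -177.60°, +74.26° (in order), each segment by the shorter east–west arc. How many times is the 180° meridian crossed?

Leg 1: -147.09° → +16.24°, shortest Δλ = 163.33° (east) — does not cross 180°.
Leg 2: +16.24° → -177.60°, shortest Δλ = 166.16° (east) — crosses 180°.
Leg 3: -177.60° → +74.26°, shortest Δλ = -108.14° (west) — crosses 180°.
Total crossings: 2.

2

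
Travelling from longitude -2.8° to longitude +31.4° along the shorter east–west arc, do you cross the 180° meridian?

Signed shortest Δλ = ((31.4 − -2.8 + 180) mod 360) − 180 = 34.2°.
Going east by 34.2° from -2.8° reaches +31.4° without touching 180°.

No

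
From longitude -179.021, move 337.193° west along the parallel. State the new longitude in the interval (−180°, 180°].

-156.214°

Start at -179.021°; shift −337.193° → -516.214°.
-516.214° lies outside (−180°, 180°]; add 360° → -156.214°.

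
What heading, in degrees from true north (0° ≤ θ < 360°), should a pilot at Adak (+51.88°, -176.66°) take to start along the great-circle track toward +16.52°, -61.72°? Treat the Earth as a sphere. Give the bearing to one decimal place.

60.4°

Δλ = -61.72 − -176.66 = 114.94°.
θ = atan2( sin Δλ · cos φ₂ , cos φ₁ · sin φ₂ − sin φ₁ · cos φ₂ · cos Δλ )
  = atan2(0.86932, 0.49357) = 60.413° → normalised to [0°, 360°): 60.413°.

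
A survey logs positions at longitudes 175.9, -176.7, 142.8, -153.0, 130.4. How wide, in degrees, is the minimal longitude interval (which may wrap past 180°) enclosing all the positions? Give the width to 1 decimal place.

Sort the longitudes: -176.7°, -153.0°, +130.4°, +142.8°, +175.9°.
Eastward gaps between consecutive values (wrapping around): 23.7°, 283.4°, 12.4°, 33.1°, 7.4°.
Largest gap = 283.4° ⇒ minimal covering band is its complement: 360° − 283.4° = 76.6°.
Band runs from +130.4° eastward to -153.0°, crossing the antimeridian.

76.6°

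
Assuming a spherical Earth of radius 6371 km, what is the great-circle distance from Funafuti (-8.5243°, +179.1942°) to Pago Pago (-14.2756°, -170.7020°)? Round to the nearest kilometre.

1273 km

Δλ = -170.7020 − 179.1942 = -349.8962°; wrapped into (−180°, 180°]: 10.1038°.
Δφ = -14.2756 − -8.5243 = -5.7513°.
a = sin²(Δφ/2) + cos φ₁ · cos φ₂ · sin²(Δλ/2) = 0.009949.
c = 2·atan2(√a, √(1−a)) = 0.19982 rad → d = 6371·c ≈ 1273.04 km.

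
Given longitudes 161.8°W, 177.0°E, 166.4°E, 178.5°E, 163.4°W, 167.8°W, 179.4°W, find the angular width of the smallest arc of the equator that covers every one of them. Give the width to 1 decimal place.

Sort the longitudes: -179.4°, -167.8°, -163.4°, -161.8°, +166.4°, +177.0°, +178.5°.
Eastward gaps between consecutive values (wrapping around): 11.6°, 4.4°, 1.6°, 328.2°, 10.6°, 1.5°, 2.1°.
Largest gap = 328.2° ⇒ minimal covering band is its complement: 360° − 328.2° = 31.8°.
Band runs from +166.4° eastward to -161.8°, crossing the antimeridian.

31.8°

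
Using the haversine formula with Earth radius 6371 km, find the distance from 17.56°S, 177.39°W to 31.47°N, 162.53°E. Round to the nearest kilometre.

5858 km

Δλ = 162.53 − -177.39 = 339.92°; wrapped into (−180°, 180°]: -20.08°.
Δφ = 31.47 − -17.56 = 49.03°.
a = sin²(Δφ/2) + cos φ₁ · cos φ₂ · sin²(Δλ/2) = 0.196883.
c = 2·atan2(√a, √(1−a)) = 0.91948 rad → d = 6371·c ≈ 5858.00 km.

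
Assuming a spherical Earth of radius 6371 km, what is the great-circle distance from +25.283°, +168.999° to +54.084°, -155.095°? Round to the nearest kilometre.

4353 km

Δλ = -155.095 − 168.999 = -324.094°; wrapped into (−180°, 180°]: 35.906°.
Δφ = 54.084 − 25.283 = 28.801°.
a = sin²(Δφ/2) + cos φ₁ · cos φ₂ · sin²(Δλ/2) = 0.112245.
c = 2·atan2(√a, √(1−a)) = 0.68327 rad → d = 6371·c ≈ 4353.13 km.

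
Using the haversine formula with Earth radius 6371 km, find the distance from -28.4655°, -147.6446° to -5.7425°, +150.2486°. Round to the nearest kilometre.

Δλ = 150.2486 − -147.6446 = 297.8932°; wrapped into (−180°, 180°]: -62.1068°.
Δφ = -5.7425 − -28.4655 = 22.7230°.
a = sin²(Δφ/2) + cos φ₁ · cos φ₂ · sin²(Δλ/2) = 0.271553.
c = 2·atan2(√a, √(1−a)) = 1.09630 rad → d = 6371·c ≈ 6984.51 km.

6985 km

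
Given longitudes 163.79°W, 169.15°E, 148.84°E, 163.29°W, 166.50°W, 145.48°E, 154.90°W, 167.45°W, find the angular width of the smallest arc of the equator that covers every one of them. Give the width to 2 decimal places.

Sort the longitudes: -167.45°, -166.50°, -163.79°, -163.29°, -154.90°, +145.48°, +148.84°, +169.15°.
Eastward gaps between consecutive values (wrapping around): 0.95°, 2.71°, 0.50°, 8.39°, 300.38°, 3.36°, 20.31°, 23.40°.
Largest gap = 300.38° ⇒ minimal covering band is its complement: 360° − 300.38° = 59.62°.
Band runs from +145.48° eastward to -154.90°, crossing the antimeridian.

59.62°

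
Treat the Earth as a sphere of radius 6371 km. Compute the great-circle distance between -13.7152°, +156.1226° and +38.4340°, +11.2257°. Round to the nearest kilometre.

Δλ = 11.2257 − 156.1226 = -144.8969°.
Δφ = 38.4340 − -13.7152 = 52.1492°.
a = sin²(Δφ/2) + cos φ₁ · cos φ₂ · sin²(Δλ/2) = 0.884981.
c = 2·atan2(√a, √(1−a)) = 2.44958 rad → d = 6371·c ≈ 15606.25 km.

15606 km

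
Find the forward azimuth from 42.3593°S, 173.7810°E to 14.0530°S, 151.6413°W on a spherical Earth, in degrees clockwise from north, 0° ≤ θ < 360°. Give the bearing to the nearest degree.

Δλ = -151.6413 − 173.7810 = -325.4223°; wrapped into (−180°, 180°]: 34.5777°.
θ = atan2( sin Δλ · cos φ₂ , cos φ₁ · sin φ₂ − sin φ₁ · cos φ₂ · cos Δλ )
  = atan2(0.55054, 0.35873) = 56.912° → normalised to [0°, 360°): 56.912°.

57°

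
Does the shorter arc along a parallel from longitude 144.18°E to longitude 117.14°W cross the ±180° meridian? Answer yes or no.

Naïve |-117.14 − 144.18| = 261.32° > 180°, so the shorter arc goes the other way round — across 180°.
Signed shortest Δλ = ((-117.14 − 144.18 + 180) mod 360) − 180 = 98.68°.
Going east by 98.68° from +144.18° passes through 180° before reaching -117.14°.

Yes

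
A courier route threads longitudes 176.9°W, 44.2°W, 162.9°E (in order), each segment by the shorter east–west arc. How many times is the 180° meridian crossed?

Leg 1: -176.9° → -44.2°, shortest Δλ = 132.7° (east) — does not cross 180°.
Leg 2: -44.2° → +162.9°, shortest Δλ = -152.9° (west) — crosses 180°.
Total crossings: 1.

1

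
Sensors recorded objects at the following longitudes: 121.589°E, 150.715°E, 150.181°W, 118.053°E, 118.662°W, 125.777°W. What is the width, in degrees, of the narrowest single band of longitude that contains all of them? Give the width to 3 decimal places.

Sort the longitudes: -150.181°, -125.777°, -118.662°, +118.053°, +121.589°, +150.715°.
Eastward gaps between consecutive values (wrapping around): 24.404°, 7.115°, 236.715°, 3.536°, 29.126°, 59.104°.
Largest gap = 236.715° ⇒ minimal covering band is its complement: 360° − 236.715° = 123.285°.
Band runs from +118.053° eastward to -118.662°, crossing the antimeridian.

123.285°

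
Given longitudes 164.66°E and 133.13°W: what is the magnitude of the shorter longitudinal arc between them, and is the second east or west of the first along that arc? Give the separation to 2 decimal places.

Raw difference: -133.13 − 164.66 = -297.79°.
Normalise into (−180°, 180°]: -297.79° + 360° = 62.21°.
Positive ⇒ the second point lies to the east; separation 62.21°.

62.21° east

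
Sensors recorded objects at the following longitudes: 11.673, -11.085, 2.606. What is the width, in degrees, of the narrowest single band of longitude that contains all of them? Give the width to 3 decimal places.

22.758°

Sort the longitudes: -11.085°, +2.606°, +11.673°.
Eastward gaps between consecutive values (wrapping around): 13.691°, 9.067°, 337.242°.
Largest gap = 337.242° ⇒ minimal covering band is its complement: 360° − 337.242° = 22.758°.
Band runs from -11.085° eastward to +11.673°.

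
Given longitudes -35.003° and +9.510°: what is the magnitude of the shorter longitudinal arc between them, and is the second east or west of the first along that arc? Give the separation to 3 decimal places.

Raw difference: 9.510 − -35.003 = 44.513°.
Normalise into (−180°, 180°]: 44.513° stays 44.513°.
Positive ⇒ the second point lies to the east; separation 44.513°.

44.513° east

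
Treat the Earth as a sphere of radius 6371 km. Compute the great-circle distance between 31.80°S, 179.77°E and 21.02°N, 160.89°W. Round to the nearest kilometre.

Δλ = -160.89 − 179.77 = -340.66°; wrapped into (−180°, 180°]: 19.34°.
Δφ = 21.02 − -31.80 = 52.82°.
a = sin²(Δφ/2) + cos φ₁ · cos φ₂ · sin²(Δλ/2) = 0.220223.
c = 2·atan2(√a, √(1−a)) = 0.97695 rad → d = 6371·c ≈ 6224.15 km.

6224 km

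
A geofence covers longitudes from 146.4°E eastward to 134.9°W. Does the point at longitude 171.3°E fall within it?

Yes

Band width going east from +146.4° to -134.9°: ((-134.9 − 146.4) mod 360) = 78.7°.
Offset of +171.3° east of the west edge: ((171.3 − 146.4) mod 360) = 24.9°.
24.9° ≤ 78.7° ⇒ inside.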